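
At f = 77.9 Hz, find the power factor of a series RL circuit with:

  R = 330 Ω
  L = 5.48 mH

Step 1 — Angular frequency: ω = 2π·f = 2π·77.9 = 489.5 rad/s.
Step 2 — Component impedances:
  R: Z = R = 330 Ω
  L: Z = jωL = j·489.5·0.00548 = 0 + j2.682 Ω
Step 3 — Series combination: Z_total = R + L = 330 + j2.682 Ω = 330∠0.5° Ω.
Step 4 — Power factor: PF = cos(φ) = Re(Z)/|Z| = 330/330 = 1.
Step 5 — Type: Im(Z) = 2.682 ⇒ lagging (phase φ = 0.5°).

PF = 1 (lagging, φ = 0.5°)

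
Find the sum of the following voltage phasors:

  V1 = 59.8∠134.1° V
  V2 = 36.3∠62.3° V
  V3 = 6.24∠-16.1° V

Step 1 — Convert each phasor to rectangular form:
  V1 = 59.8·(cos(134.1°) + j·sin(134.1°)) = -41.62 + j42.94 V
  V2 = 36.3·(cos(62.3°) + j·sin(62.3°)) = 16.87 + j32.14 V
  V3 = 6.24·(cos(-16.1°) + j·sin(-16.1°)) = 5.995 - j1.73 V
Step 2 — Sum components: V_total = -18.75 + j73.35 V.
Step 3 — Convert to polar: |V_total| = 75.71 V, ∠V_total = 104.3°.

V_total = 75.71∠104.3° V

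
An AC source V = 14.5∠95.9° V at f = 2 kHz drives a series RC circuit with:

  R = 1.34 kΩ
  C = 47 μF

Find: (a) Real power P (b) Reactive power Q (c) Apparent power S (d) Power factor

Step 1 — Angular frequency: ω = 2π·f = 2π·2000 = 1.257e+04 rad/s.
Step 2 — Component impedances:
  R: Z = R = 1340 Ω
  C: Z = 1/(jωC) = -j/(ω·C) = 0 - j1.693 Ω
Step 3 — Series combination: Z_total = R + C = 1340 - j1.693 Ω = 1340∠-0.1° Ω.
Step 4 — Source phasor: V = 14.5∠95.9° V = -1.49 + j14.42 V.
Step 5 — Current: I = V / Z = -0.001126 + j0.01076 A = 0.01082∠96.0° A.
Step 6 — Complex power: S = V·I* = 0.1569 - j0.0001983 VA.
Step 7 — Real power: P = Re(S) = 0.1569 W.
Step 8 — Reactive power: Q = Im(S) = -0.0001983 VAR.
Step 9 — Apparent power: |S| = 0.1569 VA.
Step 10 — Power factor: PF = P/|S| = 1 (leading).

(a) P = 0.1569 W  (b) Q = -0.0001983 VAR  (c) S = 0.1569 VA  (d) PF = 1 (leading)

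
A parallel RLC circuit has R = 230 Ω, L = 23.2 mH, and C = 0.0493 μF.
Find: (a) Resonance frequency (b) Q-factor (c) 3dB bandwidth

Step 1 — Resonance: ω₀ = 1/√(LC) = 1/√(0.0232·4.93e-08) = 2.957e+04 rad/s.
Step 2 — f₀ = ω₀/(2π) = 4706 Hz.
Step 3 — Parallel Q: Q = R/(ω₀L) = 230/(2.957e+04·0.0232) = 0.3353.
Step 4 — Bandwidth: Δω = ω₀/Q = 8.819e+04 rad/s; BW = Δω/(2π) = 1.404e+04 Hz.

(a) f₀ = 4706 Hz  (b) Q = 0.3353  (c) BW = 1.404e+04 Hz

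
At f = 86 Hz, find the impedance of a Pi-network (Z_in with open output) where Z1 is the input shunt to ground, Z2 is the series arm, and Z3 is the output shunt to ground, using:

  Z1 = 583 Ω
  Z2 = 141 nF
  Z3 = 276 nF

Step 1 — Angular frequency: ω = 2π·f = 2π·86 = 540.4 rad/s.
Step 2 — Component impedances:
  Z1: Z = R = 583 Ω
  Z2: Z = 1/(jωC) = -j/(ω·C) = 0 - j1.313e+04 Ω
  Z3: Z = 1/(jωC) = -j/(ω·C) = 0 - j6705 Ω
Step 3 — With open output, the series arm Z2 and the output shunt Z3 appear in series to ground: Z2 + Z3 = 0 - j1.983e+04 Ω.
Step 4 — Parallel with input shunt Z1: Z_in = Z1 || (Z2 + Z3) = 582.5 - j17.13 Ω = 582.7∠-1.7° Ω.

Z = 582.5 - j17.13 Ω = 582.7∠-1.7° Ω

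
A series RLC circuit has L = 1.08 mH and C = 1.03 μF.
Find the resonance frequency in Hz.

Step 1 — Resonance condition Im(Z)=0 gives ω₀ = 1/√(LC).
Step 2 — ω₀ = 1/√(0.00108·1.03e-06) = 2.998e+04 rad/s.
Step 3 — f₀ = ω₀/(2π) = 4772 Hz.

f₀ = 4772 Hz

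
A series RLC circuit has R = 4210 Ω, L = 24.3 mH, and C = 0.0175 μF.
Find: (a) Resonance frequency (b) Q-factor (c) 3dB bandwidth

Step 1 — Resonance condition Im(Z)=0 gives ω₀ = 1/√(LC).
Step 2 — ω₀ = 1/√(0.0243·1.75e-08) = 4.849e+04 rad/s.
Step 3 — f₀ = ω₀/(2π) = 7718 Hz.
Step 4 — Series Q: Q = ω₀L/R = 4.849e+04·0.0243/4210 = 0.2799.
Step 5 — 3dB bandwidth: Δω = ω₀/Q = 1.733e+05 rad/s; BW = Δω/(2π) = 2.757e+04 Hz.

(a) f₀ = 7718 Hz  (b) Q = 0.2799  (c) BW = 2.757e+04 Hz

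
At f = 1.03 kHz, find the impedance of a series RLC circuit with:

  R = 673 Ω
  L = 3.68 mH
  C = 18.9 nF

Step 1 — Angular frequency: ω = 2π·f = 2π·1030 = 6472 rad/s.
Step 2 — Component impedances:
  R: Z = R = 673 Ω
  L: Z = jωL = j·6472·0.00368 = 0 + j23.82 Ω
  C: Z = 1/(jωC) = -j/(ω·C) = 0 - j8176 Ω
Step 3 — Series combination: Z_total = R + L + C = 673 - j8152 Ω = 8180∠-85.3° Ω.

Z = 673 - j8152 Ω = 8180∠-85.3° Ω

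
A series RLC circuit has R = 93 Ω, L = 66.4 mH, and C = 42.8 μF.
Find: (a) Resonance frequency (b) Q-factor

Step 1 — Resonance condition Im(Z)=0 gives ω₀ = 1/√(LC).
Step 2 — ω₀ = 1/√(0.0664·4.28e-05) = 593.2 rad/s.
Step 3 — f₀ = ω₀/(2π) = 94.41 Hz.
Step 4 — Series Q: Q = ω₀L/R = 593.2·0.0664/93 = 0.4235.

(a) f₀ = 94.41 Hz  (b) Q = 0.4235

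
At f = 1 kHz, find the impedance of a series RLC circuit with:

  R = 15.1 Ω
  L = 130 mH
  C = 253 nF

Step 1 — Angular frequency: ω = 2π·f = 2π·1000 = 6283 rad/s.
Step 2 — Component impedances:
  R: Z = R = 15.1 Ω
  L: Z = jωL = j·6283·0.13 = 0 + j816.8 Ω
  C: Z = 1/(jωC) = -j/(ω·C) = 0 - j629.1 Ω
Step 3 — Series combination: Z_total = R + L + C = 15.1 + j187.7 Ω = 188.3∠85.4° Ω.

Z = 15.1 + j187.7 Ω = 188.3∠85.4° Ω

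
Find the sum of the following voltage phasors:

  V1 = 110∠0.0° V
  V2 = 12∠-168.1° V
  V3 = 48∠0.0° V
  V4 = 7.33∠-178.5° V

Step 1 — Convert each phasor to rectangular form:
  V1 = 110·(cos(0.0°) + j·sin(0.0°)) = 110 V
  V2 = 12·(cos(-168.1°) + j·sin(-168.1°)) = -11.74 - j2.474 V
  V3 = 48·(cos(0.0°) + j·sin(0.0°)) = 48 V
  V4 = 7.33·(cos(-178.5°) + j·sin(-178.5°)) = -7.327 - j0.1919 V
Step 2 — Sum components: V_total = 138.9 - j2.666 V.
Step 3 — Convert to polar: |V_total| = 139 V, ∠V_total = -1.1°.

V_total = 139∠-1.1° V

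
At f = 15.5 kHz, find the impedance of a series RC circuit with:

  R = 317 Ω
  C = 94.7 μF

Step 1 — Angular frequency: ω = 2π·f = 2π·1.55e+04 = 9.739e+04 rad/s.
Step 2 — Component impedances:
  R: Z = R = 317 Ω
  C: Z = 1/(jωC) = -j/(ω·C) = 0 - j0.1084 Ω
Step 3 — Series combination: Z_total = R + C = 317 - j0.1084 Ω = 317∠-0.0° Ω.

Z = 317 - j0.1084 Ω = 317∠-0.0° Ω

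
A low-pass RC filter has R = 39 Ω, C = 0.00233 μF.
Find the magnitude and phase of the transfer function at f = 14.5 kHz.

Step 1 — Angular frequency: ω = 2π·1.45e+04 = 9.111e+04 rad/s.
Step 2 — Transfer function: H(jω) = 1/(1 + jωRC).
Step 3 — Denominator: 1 + jωRC = 1 + j·9.111e+04·39·2.33e-09 = 1 + j0.008279.
Step 4 — H = 0.9999 - j0.008278.
Step 5 — Magnitude: |H| = 1 (-0.0 dB); phase: φ = -0.5°.

|H| = 1 (-0.0 dB), φ = -0.5°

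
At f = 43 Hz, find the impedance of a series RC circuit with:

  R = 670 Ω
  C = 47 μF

Step 1 — Angular frequency: ω = 2π·f = 2π·43 = 270.2 rad/s.
Step 2 — Component impedances:
  R: Z = R = 670 Ω
  C: Z = 1/(jωC) = -j/(ω·C) = 0 - j78.75 Ω
Step 3 — Series combination: Z_total = R + C = 670 - j78.75 Ω = 674.6∠-6.7° Ω.

Z = 670 - j78.75 Ω = 674.6∠-6.7° Ω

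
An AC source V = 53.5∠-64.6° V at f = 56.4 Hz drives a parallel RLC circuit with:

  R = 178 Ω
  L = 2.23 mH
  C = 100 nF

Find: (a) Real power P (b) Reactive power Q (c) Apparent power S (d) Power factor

Step 1 — Angular frequency: ω = 2π·f = 2π·56.4 = 354.4 rad/s.
Step 2 — Component impedances:
  R: Z = R = 178 Ω
  L: Z = jωL = j·354.4·0.00223 = 0 + j0.7902 Ω
  C: Z = 1/(jωC) = -j/(ω·C) = 0 - j2.822e+04 Ω
Step 3 — Parallel combination: 1/Z_total = 1/R + 1/L + 1/C; Z_total = 0.003509 + j0.7903 Ω = 0.7903∠89.7° Ω.
Step 4 — Source phasor: V = 53.5∠-64.6° V = 22.95 - j48.33 V.
Step 5 — Current: I = V / Z = -61.03 - j29.31 A = 67.7∠-154.3° A.
Step 6 — Complex power: S = V·I* = 16.08 + j3622 VA.
Step 7 — Real power: P = Re(S) = 16.08 W.
Step 8 — Reactive power: Q = Im(S) = 3622 VAR.
Step 9 — Apparent power: |S| = 3622 VA.
Step 10 — Power factor: PF = P/|S| = 0.00444 (lagging).

(a) P = 16.08 W  (b) Q = 3622 VAR  (c) S = 3622 VA  (d) PF = 0.00444 (lagging)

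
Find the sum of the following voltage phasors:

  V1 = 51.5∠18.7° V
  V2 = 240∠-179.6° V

Step 1 — Convert each phasor to rectangular form:
  V1 = 51.5·(cos(18.7°) + j·sin(18.7°)) = 48.78 + j16.51 V
  V2 = 240·(cos(-179.6°) + j·sin(-179.6°)) = -240 - j1.676 V
Step 2 — Sum components: V_total = -191.2 + j14.84 V.
Step 3 — Convert to polar: |V_total| = 191.8 V, ∠V_total = 175.6°.

V_total = 191.8∠175.6° V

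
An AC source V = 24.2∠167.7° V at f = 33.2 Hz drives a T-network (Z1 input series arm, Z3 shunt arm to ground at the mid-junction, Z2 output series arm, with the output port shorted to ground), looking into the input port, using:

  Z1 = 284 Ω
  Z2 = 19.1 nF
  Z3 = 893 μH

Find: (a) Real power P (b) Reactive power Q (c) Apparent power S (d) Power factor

Step 1 — Angular frequency: ω = 2π·f = 2π·33.2 = 208.6 rad/s.
Step 2 — Component impedances:
  Z1: Z = R = 284 Ω
  Z2: Z = 1/(jωC) = -j/(ω·C) = 0 - j2.51e+05 Ω
  Z3: Z = jωL = j·208.6·0.000893 = 0 + j0.1863 Ω
Step 3 — With the output port shorted to ground, the output series arm Z2 runs from the junction to ground; the shunt arm Z3 also runs from the junction to ground. They appear in parallel: Z3 || Z2 = 0 + j0.1863 Ω.
Step 4 — Series with input arm Z1: Z_in = Z1 + (Z3 || Z2) = 284 + j0.1863 Ω = 284∠0.0° Ω.
Step 5 — Source phasor: V = 24.2∠167.7° V = -23.64 + j5.155 V.
Step 6 — Current: I = V / Z = -0.08324 + j0.01821 A = 0.08521∠167.7° A.
Step 7 — Complex power: S = V·I* = 2.062 + j0.001353 VA.
Step 8 — Real power: P = Re(S) = 2.062 W.
Step 9 — Reactive power: Q = Im(S) = 0.001353 VAR.
Step 10 — Apparent power: |S| = 2.062 VA.
Step 11 — Power factor: PF = P/|S| = 1 (lagging).

(a) P = 2.062 W  (b) Q = 0.001353 VAR  (c) S = 2.062 VA  (d) PF = 1 (lagging)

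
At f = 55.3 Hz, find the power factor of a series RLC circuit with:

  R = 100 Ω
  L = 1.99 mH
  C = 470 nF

Step 1 — Angular frequency: ω = 2π·f = 2π·55.3 = 347.5 rad/s.
Step 2 — Component impedances:
  R: Z = R = 100 Ω
  L: Z = jωL = j·347.5·0.00199 = 0 + j0.6914 Ω
  C: Z = 1/(jωC) = -j/(ω·C) = 0 - j6123 Ω
Step 3 — Series combination: Z_total = R + L + C = 100 - j6123 Ω = 6124∠-89.1° Ω.
Step 4 — Power factor: PF = cos(φ) = Re(Z)/|Z| = 100/6124 = 0.01633.
Step 5 — Type: Im(Z) = -6123 ⇒ leading (phase φ = -89.1°).

PF = 0.01633 (leading, φ = -89.1°)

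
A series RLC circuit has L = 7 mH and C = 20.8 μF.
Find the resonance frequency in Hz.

Step 1 — Resonance condition Im(Z)=0 gives ω₀ = 1/√(LC).
Step 2 — ω₀ = 1/√(0.007·2.08e-05) = 2621 rad/s.
Step 3 — f₀ = ω₀/(2π) = 417.1 Hz.

f₀ = 417.1 Hz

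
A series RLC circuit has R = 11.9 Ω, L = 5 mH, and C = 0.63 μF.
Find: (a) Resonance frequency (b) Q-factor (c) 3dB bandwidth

Step 1 — Resonance: ω₀ = 1/√(LC) = 1/√(0.005·6.3e-07) = 1.782e+04 rad/s.
Step 2 — f₀ = ω₀/(2π) = 2836 Hz.
Step 3 — Series Q: Q = ω₀L/R = 1.782e+04·0.005/11.9 = 7.486.
Step 4 — Bandwidth: Δω = ω₀/Q = 2380 rad/s; BW = Δω/(2π) = 378.8 Hz.

(a) f₀ = 2836 Hz  (b) Q = 7.486  (c) BW = 378.8 Hz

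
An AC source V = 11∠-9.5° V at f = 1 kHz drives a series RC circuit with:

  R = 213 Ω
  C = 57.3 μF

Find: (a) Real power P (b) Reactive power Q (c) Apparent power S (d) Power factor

Step 1 — Angular frequency: ω = 2π·f = 2π·1000 = 6283 rad/s.
Step 2 — Component impedances:
  R: Z = R = 213 Ω
  C: Z = 1/(jωC) = -j/(ω·C) = 0 - j2.778 Ω
Step 3 — Series combination: Z_total = R + C = 213 - j2.778 Ω = 213∠-0.7° Ω.
Step 4 — Source phasor: V = 11∠-9.5° V = 10.85 - j1.816 V.
Step 5 — Current: I = V / Z = 0.05104 - j0.007858 A = 0.05164∠-8.8° A.
Step 6 — Complex power: S = V·I* = 0.568 - j0.007407 VA.
Step 7 — Real power: P = Re(S) = 0.568 W.
Step 8 — Reactive power: Q = Im(S) = -0.007407 VAR.
Step 9 — Apparent power: |S| = 0.568 VA.
Step 10 — Power factor: PF = P/|S| = 0.9999 (leading).

(a) P = 0.568 W  (b) Q = -0.007407 VAR  (c) S = 0.568 VA  (d) PF = 0.9999 (leading)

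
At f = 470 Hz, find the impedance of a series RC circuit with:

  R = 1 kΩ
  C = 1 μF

Step 1 — Angular frequency: ω = 2π·f = 2π·470 = 2953 rad/s.
Step 2 — Component impedances:
  R: Z = R = 1000 Ω
  C: Z = 1/(jωC) = -j/(ω·C) = 0 - j338.6 Ω
Step 3 — Series combination: Z_total = R + C = 1000 - j338.6 Ω = 1056∠-18.7° Ω.

Z = 1000 - j338.6 Ω = 1056∠-18.7° Ω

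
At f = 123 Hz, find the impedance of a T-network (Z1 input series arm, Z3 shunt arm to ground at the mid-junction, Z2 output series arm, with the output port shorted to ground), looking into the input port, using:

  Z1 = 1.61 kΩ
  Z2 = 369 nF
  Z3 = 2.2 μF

Step 1 — Angular frequency: ω = 2π·f = 2π·123 = 772.8 rad/s.
Step 2 — Component impedances:
  Z1: Z = R = 1610 Ω
  Z2: Z = 1/(jωC) = -j/(ω·C) = 0 - j3507 Ω
  Z3: Z = 1/(jωC) = -j/(ω·C) = 0 - j588.2 Ω
Step 3 — With the output port shorted to ground, the output series arm Z2 runs from the junction to ground; the shunt arm Z3 also runs from the junction to ground. They appear in parallel: Z3 || Z2 = 0 - j503.7 Ω.
Step 4 — Series with input arm Z1: Z_in = Z1 + (Z3 || Z2) = 1610 - j503.7 Ω = 1687∠-17.4° Ω.

Z = 1610 - j503.7 Ω = 1687∠-17.4° Ω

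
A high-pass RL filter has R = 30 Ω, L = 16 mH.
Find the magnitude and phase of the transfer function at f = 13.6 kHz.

Step 1 — Angular frequency: ω = 2π·1.36e+04 = 8.545e+04 rad/s.
Step 2 — Transfer function: H(jω) = jωL/(R + jωL).
Step 3 — Numerator jωL = j·1367; denominator R + jωL = 30 + j1367.
Step 4 — H = 0.9995 + j0.02193.
Step 5 — Magnitude: |H| = 0.9998 (-0.0 dB); phase: φ = 1.3°.

|H| = 0.9998 (-0.0 dB), φ = 1.3°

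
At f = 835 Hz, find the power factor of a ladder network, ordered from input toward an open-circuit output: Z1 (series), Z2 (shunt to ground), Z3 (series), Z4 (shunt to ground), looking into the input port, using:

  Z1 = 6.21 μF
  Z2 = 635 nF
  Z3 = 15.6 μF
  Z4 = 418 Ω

Step 1 — Angular frequency: ω = 2π·f = 2π·835 = 5246 rad/s.
Step 2 — Component impedances:
  Z1: Z = 1/(jωC) = -j/(ω·C) = 0 - j30.69 Ω
  Z2: Z = 1/(jωC) = -j/(ω·C) = 0 - j300.2 Ω
  Z3: Z = 1/(jωC) = -j/(ω·C) = 0 - j12.22 Ω
  Z4: Z = R = 418 Ω
Step 3 — Ladder network (open output): work backward from the far end, alternating series and parallel combinations. Z_in = 138.3 - j227.5 Ω = 266.2∠-58.7° Ω.
Step 4 — Power factor: PF = cos(φ) = Re(Z)/|Z| = 138.3/266.2 = 0.5195.
Step 5 — Type: Im(Z) = -227.5 ⇒ leading (phase φ = -58.7°).

PF = 0.5195 (leading, φ = -58.7°)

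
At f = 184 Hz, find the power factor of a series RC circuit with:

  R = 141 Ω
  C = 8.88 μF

Step 1 — Angular frequency: ω = 2π·f = 2π·184 = 1156 rad/s.
Step 2 — Component impedances:
  R: Z = R = 141 Ω
  C: Z = 1/(jωC) = -j/(ω·C) = 0 - j97.41 Ω
Step 3 — Series combination: Z_total = R + C = 141 - j97.41 Ω = 171.4∠-34.6° Ω.
Step 4 — Power factor: PF = cos(φ) = Re(Z)/|Z| = 141/171.37 = 0.8228.
Step 5 — Type: Im(Z) = -97.41 ⇒ leading (phase φ = -34.6°).

PF = 0.8228 (leading, φ = -34.6°)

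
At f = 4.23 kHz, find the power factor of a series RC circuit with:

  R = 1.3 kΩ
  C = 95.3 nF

Step 1 — Angular frequency: ω = 2π·f = 2π·4230 = 2.658e+04 rad/s.
Step 2 — Component impedances:
  R: Z = R = 1300 Ω
  C: Z = 1/(jωC) = -j/(ω·C) = 0 - j394.8 Ω
Step 3 — Series combination: Z_total = R + C = 1300 - j394.8 Ω = 1359∠-16.9° Ω.
Step 4 — Power factor: PF = cos(φ) = Re(Z)/|Z| = 1300/1358.63 = 0.9568.
Step 5 — Type: Im(Z) = -394.8 ⇒ leading (phase φ = -16.9°).

PF = 0.9568 (leading, φ = -16.9°)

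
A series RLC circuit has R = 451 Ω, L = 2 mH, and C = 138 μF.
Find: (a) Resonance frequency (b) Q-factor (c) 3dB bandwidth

Step 1 — Resonance: ω₀ = 1/√(LC) = 1/√(0.002·0.000138) = 1903 rad/s.
Step 2 — f₀ = ω₀/(2π) = 302.9 Hz.
Step 3 — Series Q: Q = ω₀L/R = 1903·0.002/451 = 0.008441.
Step 4 — Bandwidth: Δω = ω₀/Q = 2.255e+05 rad/s; BW = Δω/(2π) = 3.589e+04 Hz.

(a) f₀ = 302.9 Hz  (b) Q = 0.008441  (c) BW = 3.589e+04 Hz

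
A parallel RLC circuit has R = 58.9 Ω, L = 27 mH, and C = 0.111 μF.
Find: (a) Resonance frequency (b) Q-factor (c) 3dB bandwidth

Step 1 — Resonance: ω₀ = 1/√(LC) = 1/√(0.027·1.11e-07) = 1.827e+04 rad/s.
Step 2 — f₀ = ω₀/(2π) = 2907 Hz.
Step 3 — Parallel Q: Q = R/(ω₀L) = 58.9/(1.827e+04·0.027) = 0.1194.
Step 4 — Bandwidth: Δω = ω₀/Q = 1.53e+05 rad/s; BW = Δω/(2π) = 2.434e+04 Hz.

(a) f₀ = 2907 Hz  (b) Q = 0.1194  (c) BW = 2.434e+04 Hz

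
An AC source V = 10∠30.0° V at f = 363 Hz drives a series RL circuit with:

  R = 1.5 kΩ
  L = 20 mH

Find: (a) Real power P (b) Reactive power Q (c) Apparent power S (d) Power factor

Step 1 — Angular frequency: ω = 2π·f = 2π·363 = 2281 rad/s.
Step 2 — Component impedances:
  R: Z = R = 1500 Ω
  L: Z = jωL = j·2281·0.02 = 0 + j45.62 Ω
Step 3 — Series combination: Z_total = R + L = 1500 + j45.62 Ω = 1501∠1.7° Ω.
Step 4 — Source phasor: V = 10∠30.0° V = 8.66 + j5 V.
Step 5 — Current: I = V / Z = 0.005869 + j0.003155 A = 0.006664∠28.3° A.
Step 6 — Complex power: S = V·I* = 0.06661 + j0.002026 VA.
Step 7 — Real power: P = Re(S) = 0.06661 W.
Step 8 — Reactive power: Q = Im(S) = 0.002026 VAR.
Step 9 — Apparent power: |S| = 0.06664 VA.
Step 10 — Power factor: PF = P/|S| = 0.9995 (lagging).

(a) P = 0.06661 W  (b) Q = 0.002026 VAR  (c) S = 0.06664 VA  (d) PF = 0.9995 (lagging)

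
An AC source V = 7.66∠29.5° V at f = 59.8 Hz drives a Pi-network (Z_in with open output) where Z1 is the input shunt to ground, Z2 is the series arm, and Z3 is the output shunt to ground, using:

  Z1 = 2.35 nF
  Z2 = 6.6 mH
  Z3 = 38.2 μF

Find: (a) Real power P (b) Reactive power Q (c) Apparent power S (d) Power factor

Step 1 — Angular frequency: ω = 2π·f = 2π·59.8 = 375.7 rad/s.
Step 2 — Component impedances:
  Z1: Z = 1/(jωC) = -j/(ω·C) = 0 - j1.133e+06 Ω
  Z2: Z = jωL = j·375.7·0.0066 = 0 + j2.48 Ω
  Z3: Z = 1/(jωC) = -j/(ω·C) = 0 - j69.67 Ω
Step 3 — With open output, the series arm Z2 and the output shunt Z3 appear in series to ground: Z2 + Z3 = 0 - j67.19 Ω.
Step 4 — Parallel with input shunt Z1: Z_in = Z1 || (Z2 + Z3) = 0 - j67.19 Ω = 67.19∠-90.0° Ω.
Step 5 — Source phasor: V = 7.66∠29.5° V = 6.667 + j3.772 V.
Step 6 — Current: I = V / Z = -0.05614 + j0.09923 A = 0.114∠119.5° A.
Step 7 — Complex power: S = V·I* = 0 - j0.8733 VA.
Step 8 — Real power: P = Re(S) = 0 W.
Step 9 — Reactive power: Q = Im(S) = -0.8733 VAR.
Step 10 — Apparent power: |S| = 0.8733 VA.
Step 11 — Power factor: PF = P/|S| = 0 (leading).

(a) P = 0 W  (b) Q = -0.8733 VAR  (c) S = 0.8733 VA  (d) PF = 0 (leading)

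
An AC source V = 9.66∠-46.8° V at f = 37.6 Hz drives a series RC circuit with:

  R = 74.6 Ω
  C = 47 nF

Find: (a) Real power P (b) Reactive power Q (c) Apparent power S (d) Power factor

Step 1 — Angular frequency: ω = 2π·f = 2π·37.6 = 236.2 rad/s.
Step 2 — Component impedances:
  R: Z = R = 74.6 Ω
  C: Z = 1/(jωC) = -j/(ω·C) = 0 - j9.006e+04 Ω
Step 3 — Series combination: Z_total = R + C = 74.6 - j9.006e+04 Ω = 9.006e+04∠-90.0° Ω.
Step 4 — Source phasor: V = 9.66∠-46.8° V = 6.613 - j7.042 V.
Step 5 — Current: I = V / Z = 7.825e-05 + j7.336e-05 A = 0.0001073∠43.2° A.
Step 6 — Complex power: S = V·I* = 8.583e-07 - j0.001036 VA.
Step 7 — Real power: P = Re(S) = 8.583e-07 W.
Step 8 — Reactive power: Q = Im(S) = -0.001036 VAR.
Step 9 — Apparent power: |S| = 0.001036 VA.
Step 10 — Power factor: PF = P/|S| = 0.0008283 (leading).

(a) P = 8.583e-07 W  (b) Q = -0.001036 VAR  (c) S = 0.001036 VA  (d) PF = 0.0008283 (leading)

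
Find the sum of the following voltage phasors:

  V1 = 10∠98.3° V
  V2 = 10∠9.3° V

Step 1 — Convert each phasor to rectangular form:
  V1 = 10·(cos(98.3°) + j·sin(98.3°)) = -1.444 + j9.895 V
  V2 = 10·(cos(9.3°) + j·sin(9.3°)) = 9.869 + j1.616 V
Step 2 — Sum components: V_total = 8.425 + j11.51 V.
Step 3 — Convert to polar: |V_total| = 14.27 V, ∠V_total = 53.8°.

V_total = 14.27∠53.8° V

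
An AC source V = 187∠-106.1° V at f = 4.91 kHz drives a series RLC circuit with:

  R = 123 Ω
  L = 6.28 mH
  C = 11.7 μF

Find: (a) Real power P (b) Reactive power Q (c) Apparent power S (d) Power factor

Step 1 — Angular frequency: ω = 2π·f = 2π·4910 = 3.085e+04 rad/s.
Step 2 — Component impedances:
  R: Z = R = 123 Ω
  L: Z = jωL = j·3.085e+04·0.00628 = 0 + j193.7 Ω
  C: Z = 1/(jωC) = -j/(ω·C) = 0 - j2.77 Ω
Step 3 — Series combination: Z_total = R + L + C = 123 + j191 Ω = 227.2∠57.2° Ω.
Step 4 — Source phasor: V = 187∠-106.1° V = -51.86 - j179.7 V.
Step 5 — Current: I = V / Z = -0.7886 - j0.2364 A = 0.8232∠-163.3° A.
Step 6 — Complex power: S = V·I* = 83.36 + j129.4 VA.
Step 7 — Real power: P = Re(S) = 83.36 W.
Step 8 — Reactive power: Q = Im(S) = 129.4 VAR.
Step 9 — Apparent power: |S| = 153.9 VA.
Step 10 — Power factor: PF = P/|S| = 0.5415 (lagging).

(a) P = 83.36 W  (b) Q = 129.4 VAR  (c) S = 153.9 VA  (d) PF = 0.5415 (lagging)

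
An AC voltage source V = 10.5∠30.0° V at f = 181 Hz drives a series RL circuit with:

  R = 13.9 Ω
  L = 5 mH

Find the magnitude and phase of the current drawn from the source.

Step 1 — Angular frequency: ω = 2π·f = 2π·181 = 1137 rad/s.
Step 2 — Component impedances:
  R: Z = R = 13.9 Ω
  L: Z = jωL = j·1137·0.005 = 0 + j5.686 Ω
Step 3 — Series combination: Z_total = R + L = 13.9 + j5.686 Ω = 15.02∠22.2° Ω.
Step 4 — Source phasor: V = 10.5∠30.0° V = 9.093 + j5.25 V.
Step 5 — Ohm's law: I = V / Z_total = (9.093 + j5.25) / (13.9 + j5.686) = 0.6928 + j0.0943 A.
Step 6 — Convert to polar: |I| = 0.6992 A, ∠I = 7.8°.

I = 0.6992∠7.8° A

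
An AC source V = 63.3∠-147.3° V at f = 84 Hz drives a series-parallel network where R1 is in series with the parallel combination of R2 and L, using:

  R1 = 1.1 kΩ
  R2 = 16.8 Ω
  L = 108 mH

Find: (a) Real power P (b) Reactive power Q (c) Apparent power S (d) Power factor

Step 1 — Angular frequency: ω = 2π·f = 2π·84 = 527.8 rad/s.
Step 2 — Component impedances:
  R1: Z = R = 1100 Ω
  R2: Z = R = 16.8 Ω
  L: Z = jωL = j·527.8·0.108 = 0 + j57 Ω
Step 3 — Parallel branch: R2 || L = 1/(1/R2 + 1/L) = 15.46 + j4.556 Ω.
Step 4 — Series with R1: Z_total = R1 + (R2 || L) = 1115 + j4.556 Ω = 1115∠0.2° Ω.
Step 5 — Source phasor: V = 63.3∠-147.3° V = -53.27 - j34.2 V.
Step 6 — Current: I = V / Z = -0.04788 - j0.03046 A = 0.05675∠-147.5° A.
Step 7 — Complex power: S = V·I* = 3.592 + j0.01467 VA.
Step 8 — Real power: P = Re(S) = 3.592 W.
Step 9 — Reactive power: Q = Im(S) = 0.01467 VAR.
Step 10 — Apparent power: |S| = 3.592 VA.
Step 11 — Power factor: PF = P/|S| = 1 (lagging).

(a) P = 3.592 W  (b) Q = 0.01467 VAR  (c) S = 3.592 VA  (d) PF = 1 (lagging)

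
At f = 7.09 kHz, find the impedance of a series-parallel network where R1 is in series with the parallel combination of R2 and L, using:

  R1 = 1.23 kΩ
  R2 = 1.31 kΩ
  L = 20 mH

Step 1 — Angular frequency: ω = 2π·f = 2π·7090 = 4.455e+04 rad/s.
Step 2 — Component impedances:
  R1: Z = R = 1230 Ω
  R2: Z = R = 1310 Ω
  L: Z = jωL = j·4.455e+04·0.02 = 0 + j891 Ω
Step 3 — Parallel branch: R2 || L = 1/(1/R2 + 1/L) = 414.3 + j609.2 Ω.
Step 4 — Series with R1: Z_total = R1 + (R2 || L) = 1644 + j609.2 Ω = 1754∠20.3° Ω.

Z = 1644 + j609.2 Ω = 1754∠20.3° Ω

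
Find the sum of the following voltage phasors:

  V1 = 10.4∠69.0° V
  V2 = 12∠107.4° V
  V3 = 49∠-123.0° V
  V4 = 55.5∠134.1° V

Step 1 — Convert each phasor to rectangular form:
  V1 = 10.4·(cos(69.0°) + j·sin(69.0°)) = 3.727 + j9.709 V
  V2 = 12·(cos(107.4°) + j·sin(107.4°)) = -3.588 + j11.45 V
  V3 = 49·(cos(-123.0°) + j·sin(-123.0°)) = -26.69 - j41.09 V
  V4 = 55.5·(cos(134.1°) + j·sin(134.1°)) = -38.62 + j39.86 V
Step 2 — Sum components: V_total = -65.17 + j19.92 V.
Step 3 — Convert to polar: |V_total| = 68.15 V, ∠V_total = 163.0°.

V_total = 68.15∠163.0° V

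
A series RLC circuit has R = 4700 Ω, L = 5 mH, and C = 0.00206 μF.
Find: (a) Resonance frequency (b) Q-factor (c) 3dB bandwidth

Step 1 — Resonance condition Im(Z)=0 gives ω₀ = 1/√(LC).
Step 2 — ω₀ = 1/√(0.005·2.06e-09) = 3.116e+05 rad/s.
Step 3 — f₀ = ω₀/(2π) = 4.959e+04 Hz.
Step 4 — Series Q: Q = ω₀L/R = 3.116e+05·0.005/4700 = 0.3315.
Step 5 — 3dB bandwidth: Δω = ω₀/Q = 9.4e+05 rad/s; BW = Δω/(2π) = 1.496e+05 Hz.

(a) f₀ = 4.959e+04 Hz  (b) Q = 0.3315  (c) BW = 1.496e+05 Hz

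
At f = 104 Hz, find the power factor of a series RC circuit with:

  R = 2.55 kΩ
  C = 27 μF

Step 1 — Angular frequency: ω = 2π·f = 2π·104 = 653.5 rad/s.
Step 2 — Component impedances:
  R: Z = R = 2550 Ω
  C: Z = 1/(jωC) = -j/(ω·C) = 0 - j56.68 Ω
Step 3 — Series combination: Z_total = R + C = 2550 - j56.68 Ω = 2551∠-1.3° Ω.
Step 4 — Power factor: PF = cos(φ) = Re(Z)/|Z| = 2550/2550.6 = 0.9998.
Step 5 — Type: Im(Z) = -56.68 ⇒ leading (phase φ = -1.3°).

PF = 0.9998 (leading, φ = -1.3°)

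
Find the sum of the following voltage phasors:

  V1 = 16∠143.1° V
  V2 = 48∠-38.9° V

Step 1 — Convert each phasor to rectangular form:
  V1 = 16·(cos(143.1°) + j·sin(143.1°)) = -12.79 + j9.607 V
  V2 = 48·(cos(-38.9°) + j·sin(-38.9°)) = 37.36 - j30.14 V
Step 2 — Sum components: V_total = 24.56 - j20.54 V.
Step 3 — Convert to polar: |V_total| = 32.01 V, ∠V_total = -39.9°.

V_total = 32.01∠-39.9° V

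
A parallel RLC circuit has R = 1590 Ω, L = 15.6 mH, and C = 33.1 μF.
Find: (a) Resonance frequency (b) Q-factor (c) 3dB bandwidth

Step 1 — Resonance: ω₀ = 1/√(LC) = 1/√(0.0156·3.31e-05) = 1392 rad/s.
Step 2 — f₀ = ω₀/(2π) = 221.5 Hz.
Step 3 — Parallel Q: Q = R/(ω₀L) = 1590/(1392·0.0156) = 73.24.
Step 4 — Bandwidth: Δω = ω₀/Q = 19 rad/s; BW = Δω/(2π) = 3.024 Hz.

(a) f₀ = 221.5 Hz  (b) Q = 73.24  (c) BW = 3.024 Hz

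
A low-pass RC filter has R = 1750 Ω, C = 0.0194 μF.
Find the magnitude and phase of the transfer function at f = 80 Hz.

Step 1 — Angular frequency: ω = 2π·80 = 502.7 rad/s.
Step 2 — Transfer function: H(jω) = 1/(1 + jωRC).
Step 3 — Denominator: 1 + jωRC = 1 + j·502.7·1750·1.94e-08 = 1 + j0.01707.
Step 4 — H = 0.9997 - j0.01706.
Step 5 — Magnitude: |H| = 0.9999 (-0.0 dB); phase: φ = -1.0°.

|H| = 0.9999 (-0.0 dB), φ = -1.0°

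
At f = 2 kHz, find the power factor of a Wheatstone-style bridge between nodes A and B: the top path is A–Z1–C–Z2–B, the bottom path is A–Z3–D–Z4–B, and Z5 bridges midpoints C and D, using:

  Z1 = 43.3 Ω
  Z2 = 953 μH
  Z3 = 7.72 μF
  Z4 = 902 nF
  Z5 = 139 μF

Step 1 — Angular frequency: ω = 2π·f = 2π·2000 = 1.257e+04 rad/s.
Step 2 — Component impedances:
  Z1: Z = R = 43.3 Ω
  Z2: Z = jωL = j·1.257e+04·0.000953 = 0 + j11.98 Ω
  Z3: Z = 1/(jωC) = -j/(ω·C) = 0 - j10.31 Ω
  Z4: Z = 1/(jωC) = -j/(ω·C) = 0 - j88.22 Ω
  Z5: Z = 1/(jωC) = -j/(ω·C) = 0 - j0.5725 Ω
Step 3 — Bridge requires nodal analysis (the Z5 bridge couples midpoints C and D, so the two paths cannot be reduced to a simple series/parallel combination). Setting node B to ground and injecting 1 A at node A, the 3-node admittance system at A, C, D solves to V_A = Z_AB = 2.612 + j3.444 Ω = 4.323∠52.8° Ω.
Step 4 — Power factor: PF = cos(φ) = Re(Z)/|Z| = 2.6121/4.3226 = 0.6043.
Step 5 — Type: Im(Z) = 3.444 ⇒ lagging (phase φ = 52.8°).

PF = 0.6043 (lagging, φ = 52.8°)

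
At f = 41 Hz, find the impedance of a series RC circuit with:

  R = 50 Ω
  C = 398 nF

Step 1 — Angular frequency: ω = 2π·f = 2π·41 = 257.6 rad/s.
Step 2 — Component impedances:
  R: Z = R = 50 Ω
  C: Z = 1/(jωC) = -j/(ω·C) = 0 - j9753 Ω
Step 3 — Series combination: Z_total = R + C = 50 - j9753 Ω = 9753∠-89.7° Ω.

Z = 50 - j9753 Ω = 9753∠-89.7° Ω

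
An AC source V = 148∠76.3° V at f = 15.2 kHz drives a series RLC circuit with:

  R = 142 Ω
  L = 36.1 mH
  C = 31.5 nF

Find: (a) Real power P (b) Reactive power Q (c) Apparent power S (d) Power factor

Step 1 — Angular frequency: ω = 2π·f = 2π·1.52e+04 = 9.55e+04 rad/s.
Step 2 — Component impedances:
  R: Z = R = 142 Ω
  L: Z = jωL = j·9.55e+04·0.0361 = 0 + j3448 Ω
  C: Z = 1/(jωC) = -j/(ω·C) = 0 - j332.4 Ω
Step 3 — Series combination: Z_total = R + L + C = 142 + j3115 Ω = 3119∠87.4° Ω.
Step 4 — Source phasor: V = 148∠76.3° V = 35.05 + j143.8 V.
Step 5 — Current: I = V / Z = 0.04657 - j0.009129 A = 0.04746∠-11.1° A.
Step 6 — Complex power: S = V·I* = 0.3198 + j7.017 VA.
Step 7 — Real power: P = Re(S) = 0.3198 W.
Step 8 — Reactive power: Q = Im(S) = 7.017 VAR.
Step 9 — Apparent power: |S| = 7.024 VA.
Step 10 — Power factor: PF = P/|S| = 0.04553 (lagging).

(a) P = 0.3198 W  (b) Q = 7.017 VAR  (c) S = 7.024 VA  (d) PF = 0.04553 (lagging)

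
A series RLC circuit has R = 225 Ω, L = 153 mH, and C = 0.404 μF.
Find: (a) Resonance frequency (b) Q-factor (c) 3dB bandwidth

Step 1 — Resonance: ω₀ = 1/√(LC) = 1/√(0.153·4.04e-07) = 4022 rad/s.
Step 2 — f₀ = ω₀/(2π) = 640.2 Hz.
Step 3 — Series Q: Q = ω₀L/R = 4022·0.153/225 = 2.735.
Step 4 — Bandwidth: Δω = ω₀/Q = 1471 rad/s; BW = Δω/(2π) = 234.1 Hz.

(a) f₀ = 640.2 Hz  (b) Q = 2.735  (c) BW = 234.1 Hz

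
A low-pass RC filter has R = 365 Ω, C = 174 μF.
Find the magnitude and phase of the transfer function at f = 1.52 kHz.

Step 1 — Angular frequency: ω = 2π·1520 = 9550 rad/s.
Step 2 — Transfer function: H(jω) = 1/(1 + jωRC).
Step 3 — Denominator: 1 + jωRC = 1 + j·9550·365·0.000174 = 1 + j606.5.
Step 4 — H = 2.718e-06 - j0.001649.
Step 5 — Magnitude: |H| = 0.001649 (-55.7 dB); phase: φ = -89.9°.

|H| = 0.001649 (-55.7 dB), φ = -89.9°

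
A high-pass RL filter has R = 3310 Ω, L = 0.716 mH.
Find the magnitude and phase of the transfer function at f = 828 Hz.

Step 1 — Angular frequency: ω = 2π·828 = 5202 rad/s.
Step 2 — Transfer function: H(jω) = jωL/(R + jωL).
Step 3 — Numerator jωL = j·3.725; denominator R + jωL = 3310 + j3.725.
Step 4 — H = 1.266e-06 + j0.001125.
Step 5 — Magnitude: |H| = 0.001125 (-59.0 dB); phase: φ = 89.9°.

|H| = 0.001125 (-59.0 dB), φ = 89.9°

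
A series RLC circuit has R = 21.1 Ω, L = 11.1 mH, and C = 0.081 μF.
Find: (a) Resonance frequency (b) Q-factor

Step 1 — Resonance condition Im(Z)=0 gives ω₀ = 1/√(LC).
Step 2 — ω₀ = 1/√(0.0111·8.1e-08) = 3.335e+04 rad/s.
Step 3 — f₀ = ω₀/(2π) = 5308 Hz.
Step 4 — Series Q: Q = ω₀L/R = 3.335e+04·0.0111/21.1 = 17.54.

(a) f₀ = 5308 Hz  (b) Q = 17.54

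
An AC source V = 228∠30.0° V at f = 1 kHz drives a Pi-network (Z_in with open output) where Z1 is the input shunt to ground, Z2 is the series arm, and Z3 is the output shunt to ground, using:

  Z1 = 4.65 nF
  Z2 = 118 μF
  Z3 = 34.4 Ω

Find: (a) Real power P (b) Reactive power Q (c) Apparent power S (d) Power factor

Step 1 — Angular frequency: ω = 2π·f = 2π·1000 = 6283 rad/s.
Step 2 — Component impedances:
  Z1: Z = 1/(jωC) = -j/(ω·C) = 0 - j3.423e+04 Ω
  Z2: Z = 1/(jωC) = -j/(ω·C) = 0 - j1.349 Ω
  Z3: Z = R = 34.4 Ω
Step 3 — With open output, the series arm Z2 and the output shunt Z3 appear in series to ground: Z2 + Z3 = 34.4 - j1.349 Ω.
Step 4 — Parallel with input shunt Z1: Z_in = Z1 || (Z2 + Z3) = 34.4 - j1.383 Ω = 34.43∠-2.3° Ω.
Step 5 — Source phasor: V = 228∠30.0° V = 197.5 + j114 V.
Step 6 — Current: I = V / Z = 5.598 + j3.539 A = 6.623∠32.3° A.
Step 7 — Complex power: S = V·I* = 1509 - j60.68 VA.
Step 8 — Real power: P = Re(S) = 1509 W.
Step 9 — Reactive power: Q = Im(S) = -60.68 VAR.
Step 10 — Apparent power: |S| = 1510 VA.
Step 11 — Power factor: PF = P/|S| = 0.9992 (leading).

(a) P = 1509 W  (b) Q = -60.68 VAR  (c) S = 1510 VA  (d) PF = 0.9992 (leading)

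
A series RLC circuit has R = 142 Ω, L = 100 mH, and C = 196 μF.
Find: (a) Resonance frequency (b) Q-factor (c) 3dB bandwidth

Step 1 — Resonance: ω₀ = 1/√(LC) = 1/√(0.1·0.000196) = 225.9 rad/s.
Step 2 — f₀ = ω₀/(2π) = 35.95 Hz.
Step 3 — Series Q: Q = ω₀L/R = 225.9·0.1/142 = 0.1591.
Step 4 — Bandwidth: Δω = ω₀/Q = 1420 rad/s; BW = Δω/(2π) = 226 Hz.

(a) f₀ = 35.95 Hz  (b) Q = 0.1591  (c) BW = 226 Hz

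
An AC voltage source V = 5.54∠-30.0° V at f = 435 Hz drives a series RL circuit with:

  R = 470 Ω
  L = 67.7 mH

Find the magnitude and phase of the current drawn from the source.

Step 1 — Angular frequency: ω = 2π·f = 2π·435 = 2733 rad/s.
Step 2 — Component impedances:
  R: Z = R = 470 Ω
  L: Z = jωL = j·2733·0.0677 = 0 + j185 Ω
Step 3 — Series combination: Z_total = R + L = 470 + j185 Ω = 505.1∠21.5° Ω.
Step 4 — Source phasor: V = 5.54∠-30.0° V = 4.798 - j2.77 V.
Step 5 — Ohm's law: I = V / Z_total = (4.798 - j2.77) / (470 + j185) = 0.006829 - j0.008582 A.
Step 6 — Convert to polar: |I| = 0.01097 A, ∠I = -51.5°.

I = 0.01097∠-51.5° A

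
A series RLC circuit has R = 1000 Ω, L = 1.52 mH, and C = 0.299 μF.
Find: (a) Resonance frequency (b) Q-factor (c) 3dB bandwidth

Step 1 — Resonance condition Im(Z)=0 gives ω₀ = 1/√(LC).
Step 2 — ω₀ = 1/√(0.00152·2.99e-07) = 4.691e+04 rad/s.
Step 3 — f₀ = ω₀/(2π) = 7466 Hz.
Step 4 — Series Q: Q = ω₀L/R = 4.691e+04·0.00152/1000 = 0.0713.
Step 5 — 3dB bandwidth: Δω = ω₀/Q = 6.579e+05 rad/s; BW = Δω/(2π) = 1.047e+05 Hz.

(a) f₀ = 7466 Hz  (b) Q = 0.0713  (c) BW = 1.047e+05 Hz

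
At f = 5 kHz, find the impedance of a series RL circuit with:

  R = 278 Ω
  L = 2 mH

Step 1 — Angular frequency: ω = 2π·f = 2π·5000 = 3.142e+04 rad/s.
Step 2 — Component impedances:
  R: Z = R = 278 Ω
  L: Z = jωL = j·3.142e+04·0.002 = 0 + j62.83 Ω
Step 3 — Series combination: Z_total = R + L = 278 + j62.83 Ω = 285∠12.7° Ω.

Z = 278 + j62.83 Ω = 285∠12.7° Ω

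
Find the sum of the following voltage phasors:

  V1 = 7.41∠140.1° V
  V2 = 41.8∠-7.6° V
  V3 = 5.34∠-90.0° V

Step 1 — Convert each phasor to rectangular form:
  V1 = 7.41·(cos(140.1°) + j·sin(140.1°)) = -5.685 + j4.753 V
  V2 = 41.8·(cos(-7.6°) + j·sin(-7.6°)) = 41.43 - j5.528 V
  V3 = 5.34·(cos(-90.0°) + j·sin(-90.0°)) = 0 - j5.34 V
Step 2 — Sum components: V_total = 35.75 - j6.115 V.
Step 3 — Convert to polar: |V_total| = 36.27 V, ∠V_total = -9.7°.

V_total = 36.27∠-9.7° V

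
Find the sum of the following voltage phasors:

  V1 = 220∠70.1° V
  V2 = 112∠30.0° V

Step 1 — Convert each phasor to rectangular form:
  V1 = 220·(cos(70.1°) + j·sin(70.1°)) = 74.88 + j206.9 V
  V2 = 112·(cos(30.0°) + j·sin(30.0°)) = 96.99 + j56 V
Step 2 — Sum components: V_total = 171.9 + j262.9 V.
Step 3 — Convert to polar: |V_total| = 314.1 V, ∠V_total = 56.8°.

V_total = 314.1∠56.8° V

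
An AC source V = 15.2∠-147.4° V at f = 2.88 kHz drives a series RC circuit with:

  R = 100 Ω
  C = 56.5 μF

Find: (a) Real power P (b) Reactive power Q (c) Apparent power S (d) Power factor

Step 1 — Angular frequency: ω = 2π·f = 2π·2880 = 1.81e+04 rad/s.
Step 2 — Component impedances:
  R: Z = R = 100 Ω
  C: Z = 1/(jωC) = -j/(ω·C) = 0 - j0.9781 Ω
Step 3 — Series combination: Z_total = R + C = 100 - j0.9781 Ω = 100∠-0.6° Ω.
Step 4 — Source phasor: V = 15.2∠-147.4° V = -12.81 - j8.189 V.
Step 5 — Current: I = V / Z = -0.1272 - j0.08314 A = 0.152∠-146.8° A.
Step 6 — Complex power: S = V·I* = 2.31 - j0.0226 VA.
Step 7 — Real power: P = Re(S) = 2.31 W.
Step 8 — Reactive power: Q = Im(S) = -0.0226 VAR.
Step 9 — Apparent power: |S| = 2.31 VA.
Step 10 — Power factor: PF = P/|S| = 1 (leading).

(a) P = 2.31 W  (b) Q = -0.0226 VAR  (c) S = 2.31 VA  (d) PF = 1 (leading)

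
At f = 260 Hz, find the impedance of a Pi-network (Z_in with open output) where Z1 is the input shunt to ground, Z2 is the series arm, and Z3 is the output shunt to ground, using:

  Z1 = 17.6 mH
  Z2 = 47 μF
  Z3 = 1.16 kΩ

Step 1 — Angular frequency: ω = 2π·f = 2π·260 = 1634 rad/s.
Step 2 — Component impedances:
  Z1: Z = jωL = j·1634·0.0176 = 0 + j28.75 Ω
  Z2: Z = 1/(jωC) = -j/(ω·C) = 0 - j13.02 Ω
  Z3: Z = R = 1160 Ω
Step 3 — With open output, the series arm Z2 and the output shunt Z3 appear in series to ground: Z2 + Z3 = 1160 - j13.02 Ω.
Step 4 — Parallel with input shunt Z1: Z_in = Z1 || (Z2 + Z3) = 0.7125 + j28.74 Ω = 28.75∠88.6° Ω.

Z = 0.7125 + j28.74 Ω = 28.75∠88.6° Ω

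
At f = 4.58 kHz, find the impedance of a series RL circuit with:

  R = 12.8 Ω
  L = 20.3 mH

Step 1 — Angular frequency: ω = 2π·f = 2π·4580 = 2.878e+04 rad/s.
Step 2 — Component impedances:
  R: Z = R = 12.8 Ω
  L: Z = jωL = j·2.878e+04·0.0203 = 0 + j584.2 Ω
Step 3 — Series combination: Z_total = R + L = 12.8 + j584.2 Ω = 584.3∠88.7° Ω.

Z = 12.8 + j584.2 Ω = 584.3∠88.7° Ω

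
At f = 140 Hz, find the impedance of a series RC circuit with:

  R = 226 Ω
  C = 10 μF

Step 1 — Angular frequency: ω = 2π·f = 2π·140 = 879.6 rad/s.
Step 2 — Component impedances:
  R: Z = R = 226 Ω
  C: Z = 1/(jωC) = -j/(ω·C) = 0 - j113.7 Ω
Step 3 — Series combination: Z_total = R + C = 226 - j113.7 Ω = 253∠-26.7° Ω.

Z = 226 - j113.7 Ω = 253∠-26.7° Ω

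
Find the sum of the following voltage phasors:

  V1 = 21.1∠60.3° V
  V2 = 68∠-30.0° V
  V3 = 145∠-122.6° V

Step 1 — Convert each phasor to rectangular form:
  V1 = 21.1·(cos(60.3°) + j·sin(60.3°)) = 10.45 + j18.33 V
  V2 = 68·(cos(-30.0°) + j·sin(-30.0°)) = 58.89 - j34 V
  V3 = 145·(cos(-122.6°) + j·sin(-122.6°)) = -78.12 - j122.2 V
Step 2 — Sum components: V_total = -8.778 - j137.8 V.
Step 3 — Convert to polar: |V_total| = 138.1 V, ∠V_total = -93.6°.

V_total = 138.1∠-93.6° V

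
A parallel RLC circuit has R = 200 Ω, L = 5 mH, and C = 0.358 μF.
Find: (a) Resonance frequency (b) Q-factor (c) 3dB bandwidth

Step 1 — Resonance: ω₀ = 1/√(LC) = 1/√(0.005·3.58e-07) = 2.364e+04 rad/s.
Step 2 — f₀ = ω₀/(2π) = 3762 Hz.
Step 3 — Parallel Q: Q = R/(ω₀L) = 200/(2.364e+04·0.005) = 1.692.
Step 4 — Bandwidth: Δω = ω₀/Q = 1.397e+04 rad/s; BW = Δω/(2π) = 2223 Hz.

(a) f₀ = 3762 Hz  (b) Q = 1.692  (c) BW = 2223 Hz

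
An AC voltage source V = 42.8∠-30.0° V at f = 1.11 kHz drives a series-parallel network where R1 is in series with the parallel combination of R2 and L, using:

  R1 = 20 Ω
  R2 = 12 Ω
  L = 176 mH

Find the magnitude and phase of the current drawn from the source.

Step 1 — Angular frequency: ω = 2π·f = 2π·1110 = 6974 rad/s.
Step 2 — Component impedances:
  R1: Z = R = 20 Ω
  R2: Z = R = 12 Ω
  L: Z = jωL = j·6974·0.176 = 0 + j1227 Ω
Step 3 — Parallel branch: R2 || L = 1/(1/R2 + 1/L) = 12 + j0.1173 Ω.
Step 4 — Series with R1: Z_total = R1 + (R2 || L) = 32 + j0.1173 Ω = 32∠0.2° Ω.
Step 5 — Source phasor: V = 42.8∠-30.0° V = 37.07 - j21.4 V.
Step 6 — Ohm's law: I = V / Z_total = (37.07 - j21.4) / (32 + j0.1173) = 1.156 - j0.673 A.
Step 7 — Convert to polar: |I| = 1.338 A, ∠I = -30.2°.

I = 1.338∠-30.2° A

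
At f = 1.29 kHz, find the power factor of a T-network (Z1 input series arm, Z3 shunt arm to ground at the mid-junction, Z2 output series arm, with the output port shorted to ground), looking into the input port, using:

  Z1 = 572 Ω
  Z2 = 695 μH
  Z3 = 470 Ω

Step 1 — Angular frequency: ω = 2π·f = 2π·1290 = 8105 rad/s.
Step 2 — Component impedances:
  Z1: Z = R = 572 Ω
  Z2: Z = jωL = j·8105·0.000695 = 0 + j5.633 Ω
  Z3: Z = R = 470 Ω
Step 3 — With the output port shorted to ground, the output series arm Z2 runs from the junction to ground; the shunt arm Z3 also runs from the junction to ground. They appear in parallel: Z3 || Z2 = 0.06751 + j5.632 Ω.
Step 4 — Series with input arm Z1: Z_in = Z1 + (Z3 || Z2) = 572.1 + j5.632 Ω = 572.1∠0.6° Ω.
Step 5 — Power factor: PF = cos(φ) = Re(Z)/|Z| = 572.1/572.1 = 1.
Step 6 — Type: Im(Z) = 5.632 ⇒ lagging (phase φ = 0.6°).

PF = 1 (lagging, φ = 0.6°)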